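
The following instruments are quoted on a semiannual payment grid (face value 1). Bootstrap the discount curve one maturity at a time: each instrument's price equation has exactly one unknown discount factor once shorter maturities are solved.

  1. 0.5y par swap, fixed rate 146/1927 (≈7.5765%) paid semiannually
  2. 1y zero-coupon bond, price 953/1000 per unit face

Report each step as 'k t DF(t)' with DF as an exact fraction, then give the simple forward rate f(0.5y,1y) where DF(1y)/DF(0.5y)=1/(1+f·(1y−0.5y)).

step 1 [0.5y] swap r/2=73/1927: DF=(1 − 73/1927·(0))/(1+73/1927) = 1927/2000 ≈ 0.963500
step 2 [1y] zero: DF = P = 953/1000 ≈ 0.953000

1 1/2 1927/2000
2 1 953/1000
f(0.5y,1y) = ((1927/2000)/(953/1000) − 1)/(1/2) = 21/953 ≈ 2.2036%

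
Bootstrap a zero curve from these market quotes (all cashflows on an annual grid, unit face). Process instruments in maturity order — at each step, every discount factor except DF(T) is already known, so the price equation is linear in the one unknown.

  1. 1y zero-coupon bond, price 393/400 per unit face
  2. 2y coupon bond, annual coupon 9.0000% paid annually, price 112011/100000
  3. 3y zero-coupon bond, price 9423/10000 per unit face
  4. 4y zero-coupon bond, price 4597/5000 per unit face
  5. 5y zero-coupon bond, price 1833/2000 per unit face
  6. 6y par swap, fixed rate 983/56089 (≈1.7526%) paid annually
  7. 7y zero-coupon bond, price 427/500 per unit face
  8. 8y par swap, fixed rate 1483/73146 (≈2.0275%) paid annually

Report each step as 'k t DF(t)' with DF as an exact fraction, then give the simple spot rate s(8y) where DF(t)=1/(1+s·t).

step 1 [1y] zero: DF = P = 393/400 ≈ 0.982500
step 2 [2y] bond c/1=9/100: DF=(112011/100000 − 9/100·(0.982500))/(1+9/100) = 1893/2000 ≈ 0.946500
step 3 [3y] zero: DF = P = 9423/10000 ≈ 0.942300
step 4 [4y] zero: DF = P = 4597/5000 ≈ 0.919400
step 5 [5y] zero: DF = P = 1833/2000 ≈ 0.916500
step 6 [6y] swap r/1=983/56089: DF=(1 − 983/56089·(0.982500+0.946500+0.942300+0.919400+0.916500))/(1+983/56089) = 9017/10000 ≈ 0.901700
step 7 [7y] zero: DF = P = 427/500 ≈ 0.854000
step 8 [8y] swap r/1=1483/73146: DF=(1 − 1483/73146·(0.982500+0.946500+0.942300+0.919400+0.916500+0.901700+0.854000))/(1+1483/73146) = 8517/10000 ≈ 0.851700

1 1 393/400
2 2 1893/2000
3 3 9423/10000
4 4 4597/5000
5 5 1833/2000
6 6 9017/10000
7 7 427/500
8 8 8517/10000
s(8y) = (1/(8517/10000) − 1)/(8) = 1483/68136 ≈ 2.1765%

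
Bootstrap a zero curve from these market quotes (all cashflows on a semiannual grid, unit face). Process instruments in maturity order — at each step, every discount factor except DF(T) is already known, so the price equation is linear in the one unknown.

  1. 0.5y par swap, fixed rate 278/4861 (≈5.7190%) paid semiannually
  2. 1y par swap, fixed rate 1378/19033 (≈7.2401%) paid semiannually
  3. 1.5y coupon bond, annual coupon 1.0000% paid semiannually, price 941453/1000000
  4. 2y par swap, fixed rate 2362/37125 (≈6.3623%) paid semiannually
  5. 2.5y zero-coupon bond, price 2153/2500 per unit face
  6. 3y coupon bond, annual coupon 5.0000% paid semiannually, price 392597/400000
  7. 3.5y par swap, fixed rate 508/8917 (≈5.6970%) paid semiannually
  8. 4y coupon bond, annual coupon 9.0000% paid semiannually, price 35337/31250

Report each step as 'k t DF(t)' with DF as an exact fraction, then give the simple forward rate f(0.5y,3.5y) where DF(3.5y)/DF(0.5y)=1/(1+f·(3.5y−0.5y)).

1 1/2 4861/5000
2 1 9311/10000
3 3/2 9273/10000
4 2 8819/10000
5 5/2 2153/2500
6 3 423/500
7 7/2 4111/5000
8 4 8133/10000
f(0.5y,3.5y) = ((4861/5000)/(4111/5000) − 1)/(3) = 250/4111 ≈ 6.0812%

step 1 [0.5y] swap r/2=139/4861: DF=(1 − 139/4861·(0))/(1+139/4861) = 4861/5000 ≈ 0.972200
step 2 [1y] swap r/2=689/19033: DF=(1 − 689/19033·(0.972200))/(1+689/19033) = 9311/10000 ≈ 0.931100
step 3 [1.5y] bond c/2=1/200: DF=(941453/1000000 − 1/200·(0.972200+0.931100))/(1+1/200) = 9273/10000 ≈ 0.927300
step 4 [2y] swap r/2=1181/37125: DF=(1 − 1181/37125·(0.972200+0.931100+0.927300))/(1+1181/37125) = 8819/10000 ≈ 0.881900
step 5 [2.5y] zero: DF = P = 2153/2500 ≈ 0.861200
step 6 [3y] bond c/2=1/40: DF=(392597/400000 − 1/40·(0.972200+0.931100+0.927300+0.881900+0.861200))/(1+1/40) = 423/500 ≈ 0.846000
step 7 [3.5y] swap r/2=254/8917: DF=(1 − 254/8917·(0.972200+0.931100+0.927300+0.881900+0.861200+0.846000))/(1+254/8917) = 4111/5000 ≈ 0.822200
step 8 [4y] bond c/2=9/200: DF=(35337/31250 − 9/200·(0.972200+0.931100+0.927300+0.881900+0.861200+0.846000+0.822200))/(1+9/200) = 8133/10000 ≈ 0.813300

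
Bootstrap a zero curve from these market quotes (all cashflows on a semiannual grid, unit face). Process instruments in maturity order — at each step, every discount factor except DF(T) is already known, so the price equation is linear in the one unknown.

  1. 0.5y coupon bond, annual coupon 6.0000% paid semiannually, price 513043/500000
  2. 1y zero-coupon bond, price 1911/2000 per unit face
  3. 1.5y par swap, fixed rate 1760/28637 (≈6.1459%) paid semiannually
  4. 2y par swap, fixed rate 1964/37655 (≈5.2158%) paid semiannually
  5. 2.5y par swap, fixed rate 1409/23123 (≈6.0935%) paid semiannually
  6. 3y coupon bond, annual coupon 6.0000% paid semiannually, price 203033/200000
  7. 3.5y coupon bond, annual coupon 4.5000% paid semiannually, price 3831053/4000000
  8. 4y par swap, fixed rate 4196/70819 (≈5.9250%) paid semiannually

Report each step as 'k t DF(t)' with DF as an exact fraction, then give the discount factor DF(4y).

step 1 [0.5y] bond c/2=3/100: DF=(513043/500000 − 3/100·(0))/(1+3/100) = 4981/5000 ≈ 0.996200
step 2 [1y] zero: DF = P = 1911/2000 ≈ 0.955500
step 3 [1.5y] swap r/2=880/28637: DF=(1 − 880/28637·(0.996200+0.955500))/(1+880/28637) = 114/125 ≈ 0.912000
step 4 [2y] swap r/2=982/37655: DF=(1 − 982/37655·(0.996200+0.955500+0.912000))/(1+982/37655) = 4509/5000 ≈ 0.901800
step 5 [2.5y] swap r/2=1409/46246: DF=(1 − 1409/46246·(0.996200+0.955500+0.912000+0.901800))/(1+1409/46246) = 8591/10000 ≈ 0.859100
step 6 [3y] bond c/2=3/100: DF=(203033/200000 − 3/100·(0.996200+0.955500+0.912000+0.901800+0.859100))/(1+3/100) = 8509/10000 ≈ 0.850900
step 7 [3.5y] bond c/2=9/400: DF=(3831053/4000000 − 9/400·(0.996200+0.955500+0.912000+0.901800+0.859100+0.850900))/(1+9/400) = 4081/5000 ≈ 0.816200
step 8 [4y] swap r/2=2098/70819: DF=(1 − 2098/70819·(0.996200+0.955500+0.912000+0.901800+0.859100+0.850900+0.816200))/(1+2098/70819) = 3951/5000 ≈ 0.790200

1 1/2 4981/5000
2 1 1911/2000
3 3/2 114/125
4 2 4509/5000
5 5/2 8591/10000
6 3 8509/10000
7 7/2 4081/5000
8 4 3951/5000
DF(4y) = 3951/5000 ≈ 0.790200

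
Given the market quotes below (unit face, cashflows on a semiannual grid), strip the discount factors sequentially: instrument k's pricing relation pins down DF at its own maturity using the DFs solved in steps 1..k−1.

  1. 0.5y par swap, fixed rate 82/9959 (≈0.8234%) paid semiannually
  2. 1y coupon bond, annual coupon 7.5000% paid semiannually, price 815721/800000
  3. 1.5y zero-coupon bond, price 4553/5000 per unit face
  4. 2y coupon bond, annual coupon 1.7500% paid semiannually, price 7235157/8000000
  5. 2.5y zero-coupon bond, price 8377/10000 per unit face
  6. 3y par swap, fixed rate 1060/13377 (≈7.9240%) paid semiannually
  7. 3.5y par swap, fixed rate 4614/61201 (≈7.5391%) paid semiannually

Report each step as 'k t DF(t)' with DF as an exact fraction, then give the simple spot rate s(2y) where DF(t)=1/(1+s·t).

1 1/2 9959/10000
2 1 2367/2500
3 3/2 4553/5000
4 2 4359/5000
5 5/2 8377/10000
6 3 197/250
7 7/2 7693/10000
s(2y) = (1/(4359/5000) − 1)/(2) = 641/8718 ≈ 7.3526%

step 1 [0.5y] swap r/2=41/9959: DF=(1 − 41/9959·(0))/(1+41/9959) = 9959/10000 ≈ 0.995900
step 2 [1y] bond c/2=3/80: DF=(815721/800000 − 3/80·(0.995900))/(1+3/80) = 2367/2500 ≈ 0.946800
step 3 [1.5y] zero: DF = P = 4553/5000 ≈ 0.910600
step 4 [2y] bond c/2=7/800: DF=(7235157/8000000 − 7/800·(0.995900+0.946800+0.910600))/(1+7/800) = 4359/5000 ≈ 0.871800
step 5 [2.5y] zero: DF = P = 8377/10000 ≈ 0.837700
step 6 [3y] swap r/2=530/13377: DF=(1 − 530/13377·(0.995900+0.946800+0.910600+0.871800+0.837700))/(1+530/13377) = 197/250 ≈ 0.788000
step 7 [3.5y] swap r/2=2307/61201: DF=(1 − 2307/61201·(0.995900+0.946800+0.910600+0.871800+0.837700+0.788000))/(1+2307/61201) = 7693/10000 ≈ 0.769300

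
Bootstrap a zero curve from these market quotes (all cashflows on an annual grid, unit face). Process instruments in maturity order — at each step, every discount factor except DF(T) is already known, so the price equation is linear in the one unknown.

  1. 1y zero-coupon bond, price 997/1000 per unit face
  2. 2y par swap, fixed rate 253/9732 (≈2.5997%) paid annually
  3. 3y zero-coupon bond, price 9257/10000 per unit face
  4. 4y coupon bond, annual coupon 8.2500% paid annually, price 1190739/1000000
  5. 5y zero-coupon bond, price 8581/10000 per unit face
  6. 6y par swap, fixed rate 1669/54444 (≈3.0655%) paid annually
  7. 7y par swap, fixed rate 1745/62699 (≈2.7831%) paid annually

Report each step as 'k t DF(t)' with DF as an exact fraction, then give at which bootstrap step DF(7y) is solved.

step 1 [1y] zero: DF = P = 997/1000 ≈ 0.997000
step 2 [2y] swap r/1=253/9732: DF=(1 − 253/9732·(0.997000))/(1+253/9732) = 4747/5000 ≈ 0.949400
step 3 [3y] zero: DF = P = 9257/10000 ≈ 0.925700
step 4 [4y] bond c/1=33/400: DF=(1190739/1000000 − 33/400·(0.997000+0.949400+0.925700))/(1+33/400) = 8811/10000 ≈ 0.881100
step 5 [5y] zero: DF = P = 8581/10000 ≈ 0.858100
step 6 [6y] swap r/1=1669/54444: DF=(1 − 1669/54444·(0.997000+0.949400+0.925700+0.881100+0.858100))/(1+1669/54444) = 8331/10000 ≈ 0.833100
step 7 [7y] swap r/1=1745/62699: DF=(1 − 1745/62699·(0.997000+0.949400+0.925700+0.881100+0.858100+0.833100))/(1+1745/62699) = 1651/2000 ≈ 0.825500

1 1 997/1000
2 2 4747/5000
3 3 9257/10000
4 4 8811/10000
5 5 8581/10000
6 6 8331/10000
7 7 1651/2000
DF(7y) is solved at step 7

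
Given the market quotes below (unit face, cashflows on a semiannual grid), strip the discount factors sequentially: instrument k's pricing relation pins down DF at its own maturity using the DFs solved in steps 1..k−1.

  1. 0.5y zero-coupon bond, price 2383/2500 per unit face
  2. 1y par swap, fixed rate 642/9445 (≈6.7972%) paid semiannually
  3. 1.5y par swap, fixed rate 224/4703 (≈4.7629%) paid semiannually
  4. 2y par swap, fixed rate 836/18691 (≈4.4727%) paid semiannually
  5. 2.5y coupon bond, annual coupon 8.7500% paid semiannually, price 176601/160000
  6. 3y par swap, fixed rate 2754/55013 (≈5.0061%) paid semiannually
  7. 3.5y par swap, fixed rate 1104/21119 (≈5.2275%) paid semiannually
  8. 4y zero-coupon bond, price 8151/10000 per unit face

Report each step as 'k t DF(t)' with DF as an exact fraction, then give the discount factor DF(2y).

step 1 [0.5y] zero: DF = P = 2383/2500 ≈ 0.953200
step 2 [1y] swap r/2=321/9445: DF=(1 − 321/9445·(0.953200))/(1+321/9445) = 4679/5000 ≈ 0.935800
step 3 [1.5y] swap r/2=112/4703: DF=(1 − 112/4703·(0.953200+0.935800))/(1+112/4703) = 583/625 ≈ 0.932800
step 4 [2y] swap r/2=418/18691: DF=(1 − 418/18691·(0.953200+0.935800+0.932800))/(1+418/18691) = 2291/2500 ≈ 0.916400
step 5 [2.5y] bond c/2=7/160: DF=(176601/160000 − 7/160·(0.953200+0.935800+0.932800+0.916400))/(1+7/160) = 563/625 ≈ 0.900800
step 6 [3y] swap r/2=1377/55013: DF=(1 − 1377/55013·(0.953200+0.935800+0.932800+0.916400+0.900800))/(1+1377/55013) = 8623/10000 ≈ 0.862300
step 7 [3.5y] swap r/2=552/21119: DF=(1 − 552/21119·(0.953200+0.935800+0.932800+0.916400+0.900800+0.862300))/(1+552/21119) = 1043/1250 ≈ 0.834400
step 8 [4y] zero: DF = P = 8151/10000 ≈ 0.815100

1 1/2 2383/2500
2 1 4679/5000
3 3/2 583/625
4 2 2291/2500
5 5/2 563/625
6 3 8623/10000
7 7/2 1043/1250
8 4 8151/10000
DF(2y) = 2291/2500 ≈ 0.916400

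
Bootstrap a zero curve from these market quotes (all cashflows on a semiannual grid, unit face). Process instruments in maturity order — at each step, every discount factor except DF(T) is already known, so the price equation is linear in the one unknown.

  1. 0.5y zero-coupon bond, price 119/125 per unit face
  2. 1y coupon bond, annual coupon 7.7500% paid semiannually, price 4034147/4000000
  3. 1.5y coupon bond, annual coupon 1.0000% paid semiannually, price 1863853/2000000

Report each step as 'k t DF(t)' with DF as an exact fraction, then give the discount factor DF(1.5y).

step 1 [0.5y] zero: DF = P = 119/125 ≈ 0.952000
step 2 [1y] bond c/2=31/800: DF=(4034147/4000000 − 31/800·(0.952000))/(1+31/800) = 4677/5000 ≈ 0.935400
step 3 [1.5y] bond c/2=1/200: DF=(1863853/2000000 − 1/200·(0.952000+0.935400))/(1+1/200) = 9179/10000 ≈ 0.917900

1 1/2 119/125
2 1 4677/5000
3 3/2 9179/10000
DF(1.5y) = 9179/10000 ≈ 0.917900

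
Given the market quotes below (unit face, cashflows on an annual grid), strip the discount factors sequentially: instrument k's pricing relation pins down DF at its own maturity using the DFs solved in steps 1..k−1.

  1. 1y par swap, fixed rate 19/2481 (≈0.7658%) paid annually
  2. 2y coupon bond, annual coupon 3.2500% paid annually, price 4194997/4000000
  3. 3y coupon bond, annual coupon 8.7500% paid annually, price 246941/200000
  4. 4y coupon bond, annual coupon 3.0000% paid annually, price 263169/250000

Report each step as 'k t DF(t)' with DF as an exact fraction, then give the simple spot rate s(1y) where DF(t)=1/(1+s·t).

step 1 [1y] swap r/1=19/2481: DF=(1 − 19/2481·(0))/(1+19/2481) = 2481/2500 ≈ 0.992400
step 2 [2y] bond c/1=13/400: DF=(4194997/4000000 − 13/400·(0.992400))/(1+13/400) = 1969/2000 ≈ 0.984500
step 3 [3y] bond c/1=7/80: DF=(246941/200000 − 7/80·(0.992400+0.984500))/(1+7/80) = 9763/10000 ≈ 0.976300
step 4 [4y] bond c/1=3/100: DF=(263169/250000 − 3/100·(0.992400+0.984500+0.976300))/(1+3/100) = 117/125 ≈ 0.936000

1 1 2481/2500
2 2 1969/2000
3 3 9763/10000
4 4 117/125
s(1y) = (1/(2481/2500) − 1)/(1) = 19/2481 ≈ 0.7658%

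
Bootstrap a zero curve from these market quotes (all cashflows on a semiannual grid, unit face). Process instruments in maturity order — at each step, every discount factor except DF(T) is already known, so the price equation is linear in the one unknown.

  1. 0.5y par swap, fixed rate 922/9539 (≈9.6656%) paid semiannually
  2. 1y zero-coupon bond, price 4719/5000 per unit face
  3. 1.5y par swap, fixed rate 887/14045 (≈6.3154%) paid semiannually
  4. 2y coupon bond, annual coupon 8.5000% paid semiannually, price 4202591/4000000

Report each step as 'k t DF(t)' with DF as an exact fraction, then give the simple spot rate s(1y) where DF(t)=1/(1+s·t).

1 1/2 9539/10000
2 1 4719/5000
3 3/2 9113/10000
4 2 8933/10000
s(1y) = (1/(4719/5000) − 1)/(1) = 281/4719 ≈ 5.9547%

step 1 [0.5y] swap r/2=461/9539: DF=(1 − 461/9539·(0))/(1+461/9539) = 9539/10000 ≈ 0.953900
step 2 [1y] zero: DF = P = 4719/5000 ≈ 0.943800
step 3 [1.5y] swap r/2=887/28090: DF=(1 − 887/28090·(0.953900+0.943800))/(1+887/28090) = 9113/10000 ≈ 0.911300
step 4 [2y] bond c/2=17/400: DF=(4202591/4000000 − 17/400·(0.953900+0.943800+0.911300))/(1+17/400) = 8933/10000 ≈ 0.893300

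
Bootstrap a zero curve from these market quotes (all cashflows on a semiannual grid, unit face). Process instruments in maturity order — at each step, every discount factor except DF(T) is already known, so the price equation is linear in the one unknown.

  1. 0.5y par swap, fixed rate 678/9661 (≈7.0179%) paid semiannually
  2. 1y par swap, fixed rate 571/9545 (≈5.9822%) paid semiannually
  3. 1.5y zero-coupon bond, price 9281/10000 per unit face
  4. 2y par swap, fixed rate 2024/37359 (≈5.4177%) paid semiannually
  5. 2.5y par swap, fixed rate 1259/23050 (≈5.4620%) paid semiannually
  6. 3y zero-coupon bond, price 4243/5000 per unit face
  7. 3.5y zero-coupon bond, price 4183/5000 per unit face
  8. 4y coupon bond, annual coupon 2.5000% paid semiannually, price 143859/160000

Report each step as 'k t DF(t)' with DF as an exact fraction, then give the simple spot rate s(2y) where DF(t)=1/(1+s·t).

1 1/2 9661/10000
2 1 9429/10000
3 3/2 9281/10000
4 2 2247/2500
5 5/2 8741/10000
6 3 4243/5000
7 7/2 4183/5000
8 4 8103/10000
s(2y) = (1/(2247/2500) − 1)/(2) = 253/4494 ≈ 5.6297%

step 1 [0.5y] swap r/2=339/9661: DF=(1 − 339/9661·(0))/(1+339/9661) = 9661/10000 ≈ 0.966100
step 2 [1y] swap r/2=571/19090: DF=(1 − 571/19090·(0.966100))/(1+571/19090) = 9429/10000 ≈ 0.942900
step 3 [1.5y] zero: DF = P = 9281/10000 ≈ 0.928100
step 4 [2y] swap r/2=1012/37359: DF=(1 − 1012/37359·(0.966100+0.942900+0.928100))/(1+1012/37359) = 2247/2500 ≈ 0.898800
step 5 [2.5y] swap r/2=1259/46100: DF=(1 − 1259/46100·(0.966100+0.942900+0.928100+0.898800))/(1+1259/46100) = 8741/10000 ≈ 0.874100
step 6 [3y] zero: DF = P = 4243/5000 ≈ 0.848600
step 7 [3.5y] zero: DF = P = 4183/5000 ≈ 0.836600
step 8 [4y] bond c/2=1/80: DF=(143859/160000 − 1/80·(0.966100+0.942900+0.928100+0.898800+0.874100+0.848600+0.836600))/(1+1/80) = 8103/10000 ≈ 0.810300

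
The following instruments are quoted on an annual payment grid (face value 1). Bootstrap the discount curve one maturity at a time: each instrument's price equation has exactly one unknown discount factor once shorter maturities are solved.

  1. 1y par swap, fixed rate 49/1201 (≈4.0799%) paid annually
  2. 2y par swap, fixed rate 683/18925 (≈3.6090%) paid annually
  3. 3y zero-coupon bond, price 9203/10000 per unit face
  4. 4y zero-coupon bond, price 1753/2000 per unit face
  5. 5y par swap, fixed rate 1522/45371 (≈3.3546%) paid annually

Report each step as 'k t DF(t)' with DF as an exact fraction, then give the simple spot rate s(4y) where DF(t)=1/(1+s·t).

1 1 1201/1250
2 2 9317/10000
3 3 9203/10000
4 4 1753/2000
5 5 4239/5000
s(4y) = (1/(1753/2000) − 1)/(4) = 247/7012 ≈ 3.5225%

step 1 [1y] swap r/1=49/1201: DF=(1 − 49/1201·(0))/(1+49/1201) = 1201/1250 ≈ 0.960800
step 2 [2y] swap r/1=683/18925: DF=(1 − 683/18925·(0.960800))/(1+683/18925) = 9317/10000 ≈ 0.931700
step 3 [3y] zero: DF = P = 9203/10000 ≈ 0.920300
step 4 [4y] zero: DF = P = 1753/2000 ≈ 0.876500
step 5 [5y] swap r/1=1522/45371: DF=(1 − 1522/45371·(0.960800+0.931700+0.920300+0.876500))/(1+1522/45371) = 4239/5000 ≈ 0.847800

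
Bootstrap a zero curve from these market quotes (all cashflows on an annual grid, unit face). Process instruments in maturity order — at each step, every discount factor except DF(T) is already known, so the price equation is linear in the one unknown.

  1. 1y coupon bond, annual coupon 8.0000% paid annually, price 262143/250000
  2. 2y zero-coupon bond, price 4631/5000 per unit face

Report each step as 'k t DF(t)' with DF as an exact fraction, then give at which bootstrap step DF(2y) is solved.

1 1 9709/10000
2 2 4631/5000
DF(2y) is solved at step 2

step 1 [1y] bond c/1=2/25: DF=(262143/250000 − 2/25·(0))/(1+2/25) = 9709/10000 ≈ 0.970900
step 2 [2y] zero: DF = P = 4631/5000 ≈ 0.926200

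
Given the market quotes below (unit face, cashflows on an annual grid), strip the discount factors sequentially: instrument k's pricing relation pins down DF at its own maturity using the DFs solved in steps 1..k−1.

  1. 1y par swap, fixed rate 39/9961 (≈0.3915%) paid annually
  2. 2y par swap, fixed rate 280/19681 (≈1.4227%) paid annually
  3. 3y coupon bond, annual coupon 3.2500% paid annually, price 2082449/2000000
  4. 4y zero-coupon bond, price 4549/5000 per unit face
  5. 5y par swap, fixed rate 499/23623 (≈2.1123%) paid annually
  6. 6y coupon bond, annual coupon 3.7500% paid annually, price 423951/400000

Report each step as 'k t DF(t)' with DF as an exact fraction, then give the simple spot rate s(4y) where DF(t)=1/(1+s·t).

1 1 9961/10000
2 2 243/250
3 3 1893/2000
4 4 4549/5000
5 5 4501/5000
6 6 2127/2500
s(4y) = (1/(4549/5000) − 1)/(4) = 451/18196 ≈ 2.4786%

step 1 [1y] swap r/1=39/9961: DF=(1 − 39/9961·(0))/(1+39/9961) = 9961/10000 ≈ 0.996100
step 2 [2y] swap r/1=280/19681: DF=(1 − 280/19681·(0.996100))/(1+280/19681) = 243/250 ≈ 0.972000
step 3 [3y] bond c/1=13/400: DF=(2082449/2000000 − 13/400·(0.996100+0.972000))/(1+13/400) = 1893/2000 ≈ 0.946500
step 4 [4y] zero: DF = P = 4549/5000 ≈ 0.909800
step 5 [5y] swap r/1=499/23623: DF=(1 − 499/23623·(0.996100+0.972000+0.946500+0.909800))/(1+499/23623) = 4501/5000 ≈ 0.900200
step 6 [6y] bond c/1=3/80: DF=(423951/400000 − 3/80·(0.996100+0.972000+0.946500+0.909800+0.900200))/(1+3/80) = 2127/2500 ≈ 0.850800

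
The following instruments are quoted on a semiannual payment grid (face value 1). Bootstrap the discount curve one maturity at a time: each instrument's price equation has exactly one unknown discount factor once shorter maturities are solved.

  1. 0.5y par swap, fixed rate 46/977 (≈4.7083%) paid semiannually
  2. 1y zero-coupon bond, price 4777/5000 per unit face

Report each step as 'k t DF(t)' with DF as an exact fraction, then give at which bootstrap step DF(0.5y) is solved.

1 1/2 977/1000
2 1 4777/5000
DF(0.5y) is solved at step 1

step 1 [0.5y] swap r/2=23/977: DF=(1 − 23/977·(0))/(1+23/977) = 977/1000 ≈ 0.977000
step 2 [1y] zero: DF = P = 4777/5000 ≈ 0.955400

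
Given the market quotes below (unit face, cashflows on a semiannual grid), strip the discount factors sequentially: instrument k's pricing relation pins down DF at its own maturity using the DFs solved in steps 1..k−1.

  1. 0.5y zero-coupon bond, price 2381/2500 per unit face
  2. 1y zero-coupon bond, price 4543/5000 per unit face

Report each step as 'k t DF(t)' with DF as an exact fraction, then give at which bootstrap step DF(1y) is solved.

1 1/2 2381/2500
2 1 4543/5000
DF(1y) is solved at step 2

step 1 [0.5y] zero: DF = P = 2381/2500 ≈ 0.952400
step 2 [1y] zero: DF = P = 4543/5000 ≈ 0.908600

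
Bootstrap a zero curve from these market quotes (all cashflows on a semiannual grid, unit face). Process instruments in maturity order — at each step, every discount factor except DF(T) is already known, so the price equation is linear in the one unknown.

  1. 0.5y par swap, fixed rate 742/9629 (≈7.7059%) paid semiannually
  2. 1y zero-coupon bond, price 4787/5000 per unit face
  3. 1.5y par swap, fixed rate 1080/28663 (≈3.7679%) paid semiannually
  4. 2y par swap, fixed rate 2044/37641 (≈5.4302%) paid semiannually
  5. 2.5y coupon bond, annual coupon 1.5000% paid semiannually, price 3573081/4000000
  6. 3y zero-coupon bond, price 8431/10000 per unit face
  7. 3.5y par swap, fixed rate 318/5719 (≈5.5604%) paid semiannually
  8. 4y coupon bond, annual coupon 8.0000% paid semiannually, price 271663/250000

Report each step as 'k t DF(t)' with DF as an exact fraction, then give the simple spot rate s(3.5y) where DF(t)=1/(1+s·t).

step 1 [0.5y] swap r/2=371/9629: DF=(1 − 371/9629·(0))/(1+371/9629) = 9629/10000 ≈ 0.962900
step 2 [1y] zero: DF = P = 4787/5000 ≈ 0.957400
step 3 [1.5y] swap r/2=540/28663: DF=(1 − 540/28663·(0.962900+0.957400))/(1+540/28663) = 473/500 ≈ 0.946000
step 4 [2y] swap r/2=1022/37641: DF=(1 − 1022/37641·(0.962900+0.957400+0.946000))/(1+1022/37641) = 4489/5000 ≈ 0.897800
step 5 [2.5y] bond c/2=3/400: DF=(3573081/4000000 − 3/400·(0.962900+0.957400+0.946000+0.897800))/(1+3/400) = 4293/5000 ≈ 0.858600
step 6 [3y] zero: DF = P = 8431/10000 ≈ 0.843100
step 7 [3.5y] swap r/2=159/5719: DF=(1 − 159/5719·(0.962900+0.957400+0.946000+0.897800+0.858600+0.843100))/(1+159/5719) = 8251/10000 ≈ 0.825100
step 8 [4y] bond c/2=1/25: DF=(271663/250000 − 1/25·(0.962900+0.957400+0.946000+0.897800+0.858600+0.843100+0.825100))/(1+1/25) = 8029/10000 ≈ 0.802900

1 1/2 9629/10000
2 1 4787/5000
3 3/2 473/500
4 2 4489/5000
5 5/2 4293/5000
6 3 8431/10000
7 7/2 8251/10000
8 4 8029/10000
s(3.5y) = (1/(8251/10000) − 1)/(7/2) = 3498/57757 ≈ 6.0564%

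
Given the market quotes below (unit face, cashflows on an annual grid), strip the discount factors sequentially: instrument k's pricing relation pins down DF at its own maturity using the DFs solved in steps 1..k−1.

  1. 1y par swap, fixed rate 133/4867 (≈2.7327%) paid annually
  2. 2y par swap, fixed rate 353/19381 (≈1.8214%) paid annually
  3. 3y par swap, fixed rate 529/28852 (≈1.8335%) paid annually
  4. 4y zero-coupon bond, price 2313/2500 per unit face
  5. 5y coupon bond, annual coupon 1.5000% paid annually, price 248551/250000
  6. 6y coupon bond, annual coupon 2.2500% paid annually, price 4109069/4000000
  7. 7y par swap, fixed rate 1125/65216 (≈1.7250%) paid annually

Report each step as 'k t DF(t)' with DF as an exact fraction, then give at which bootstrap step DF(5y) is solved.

1 1 4867/5000
2 2 9647/10000
3 3 9471/10000
4 4 2313/2500
5 5 577/625
6 6 1801/2000
7 7 71/80
DF(5y) is solved at step 5

step 1 [1y] swap r/1=133/4867: DF=(1 − 133/4867·(0))/(1+133/4867) = 4867/5000 ≈ 0.973400
step 2 [2y] swap r/1=353/19381: DF=(1 − 353/19381·(0.973400))/(1+353/19381) = 9647/10000 ≈ 0.964700
step 3 [3y] swap r/1=529/28852: DF=(1 − 529/28852·(0.973400+0.964700))/(1+529/28852) = 9471/10000 ≈ 0.947100
step 4 [4y] zero: DF = P = 2313/2500 ≈ 0.925200
step 5 [5y] bond c/1=3/200: DF=(248551/250000 − 3/200·(0.973400+0.964700+0.947100+0.925200))/(1+3/200) = 577/625 ≈ 0.923200
step 6 [6y] bond c/1=9/400: DF=(4109069/4000000 − 9/400·(0.973400+0.964700+0.947100+0.925200+0.923200))/(1+9/400) = 1801/2000 ≈ 0.900500
step 7 [7y] swap r/1=1125/65216: DF=(1 − 1125/65216·(0.973400+0.964700+0.947100+0.925200+0.923200+0.900500))/(1+1125/65216) = 71/80 ≈ 0.887500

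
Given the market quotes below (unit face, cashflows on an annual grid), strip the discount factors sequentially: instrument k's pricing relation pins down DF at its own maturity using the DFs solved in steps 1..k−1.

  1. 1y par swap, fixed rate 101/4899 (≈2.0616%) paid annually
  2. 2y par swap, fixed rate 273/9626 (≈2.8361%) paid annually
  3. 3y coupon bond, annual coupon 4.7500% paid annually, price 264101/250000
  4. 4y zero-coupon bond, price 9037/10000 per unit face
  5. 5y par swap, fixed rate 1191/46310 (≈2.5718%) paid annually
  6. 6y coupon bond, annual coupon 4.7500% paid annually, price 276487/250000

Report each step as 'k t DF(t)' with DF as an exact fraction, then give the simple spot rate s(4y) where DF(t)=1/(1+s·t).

1 1 4899/5000
2 2 4727/5000
3 3 2303/2500
4 4 9037/10000
5 5 8809/10000
6 6 4229/5000
s(4y) = (1/(9037/10000) − 1)/(4) = 963/36148 ≈ 2.6640%

step 1 [1y] swap r/1=101/4899: DF=(1 − 101/4899·(0))/(1+101/4899) = 4899/5000 ≈ 0.979800
step 2 [2y] swap r/1=273/9626: DF=(1 − 273/9626·(0.979800))/(1+273/9626) = 4727/5000 ≈ 0.945400
step 3 [3y] bond c/1=19/400: DF=(264101/250000 − 19/400·(0.979800+0.945400))/(1+19/400) = 2303/2500 ≈ 0.921200
step 4 [4y] zero: DF = P = 9037/10000 ≈ 0.903700
step 5 [5y] swap r/1=1191/46310: DF=(1 − 1191/46310·(0.979800+0.945400+0.921200+0.903700))/(1+1191/46310) = 8809/10000 ≈ 0.880900
step 6 [6y] bond c/1=19/400: DF=(276487/250000 − 19/400·(0.979800+0.945400+0.921200+0.903700+0.880900))/(1+19/400) = 4229/5000 ≈ 0.845800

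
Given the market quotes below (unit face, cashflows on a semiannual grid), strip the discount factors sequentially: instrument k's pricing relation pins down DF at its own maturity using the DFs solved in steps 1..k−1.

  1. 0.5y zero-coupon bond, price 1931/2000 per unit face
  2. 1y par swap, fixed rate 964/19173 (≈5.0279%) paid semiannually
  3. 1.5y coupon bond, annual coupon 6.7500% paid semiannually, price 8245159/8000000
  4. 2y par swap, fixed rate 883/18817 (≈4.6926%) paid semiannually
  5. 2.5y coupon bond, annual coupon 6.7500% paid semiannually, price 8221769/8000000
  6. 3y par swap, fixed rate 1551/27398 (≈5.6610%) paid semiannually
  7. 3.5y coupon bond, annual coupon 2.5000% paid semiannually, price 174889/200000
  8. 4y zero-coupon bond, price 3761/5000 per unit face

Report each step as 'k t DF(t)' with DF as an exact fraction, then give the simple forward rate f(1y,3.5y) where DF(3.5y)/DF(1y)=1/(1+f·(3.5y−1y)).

step 1 [0.5y] zero: DF = P = 1931/2000 ≈ 0.965500
step 2 [1y] swap r/2=482/19173: DF=(1 − 482/19173·(0.965500))/(1+482/19173) = 4759/5000 ≈ 0.951800
step 3 [1.5y] bond c/2=27/800: DF=(8245159/8000000 − 27/800·(0.965500+0.951800))/(1+27/800) = 584/625 ≈ 0.934400
step 4 [2y] swap r/2=883/37634: DF=(1 − 883/37634·(0.965500+0.951800+0.934400))/(1+883/37634) = 9117/10000 ≈ 0.911700
step 5 [2.5y] bond c/2=27/800: DF=(8221769/8000000 − 27/800·(0.965500+0.951800+0.934400+0.911700))/(1+27/800) = 8713/10000 ≈ 0.871300
step 6 [3y] swap r/2=1551/54796: DF=(1 − 1551/54796·(0.965500+0.951800+0.934400+0.911700+0.871300))/(1+1551/54796) = 8449/10000 ≈ 0.844900
step 7 [3.5y] bond c/2=1/80: DF=(174889/200000 − 1/80·(0.965500+0.951800+0.934400+0.911700+0.871300+0.844900))/(1+1/80) = 199/250 ≈ 0.796000
step 8 [4y] zero: DF = P = 3761/5000 ≈ 0.752200

1 1/2 1931/2000
2 1 4759/5000
3 3/2 584/625
4 2 9117/10000
5 5/2 8713/10000
6 3 8449/10000
7 7/2 199/250
8 4 3761/5000
f(1y,3.5y) = ((4759/5000)/(199/250) − 1)/(5/2) = 779/9950 ≈ 7.8291%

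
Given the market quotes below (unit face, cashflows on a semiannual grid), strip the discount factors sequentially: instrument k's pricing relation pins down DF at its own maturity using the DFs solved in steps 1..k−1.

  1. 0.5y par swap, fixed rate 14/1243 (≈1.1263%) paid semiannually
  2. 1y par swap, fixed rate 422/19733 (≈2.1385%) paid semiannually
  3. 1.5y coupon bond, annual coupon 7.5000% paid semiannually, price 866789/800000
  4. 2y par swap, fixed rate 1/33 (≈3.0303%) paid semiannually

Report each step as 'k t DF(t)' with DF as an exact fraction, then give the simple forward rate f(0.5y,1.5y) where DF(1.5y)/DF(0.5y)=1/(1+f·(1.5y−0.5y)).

step 1 [0.5y] swap r/2=7/1243: DF=(1 − 7/1243·(0))/(1+7/1243) = 1243/1250 ≈ 0.994400
step 2 [1y] swap r/2=211/19733: DF=(1 − 211/19733·(0.994400))/(1+211/19733) = 9789/10000 ≈ 0.978900
step 3 [1.5y] bond c/2=3/80: DF=(866789/800000 − 3/80·(0.994400+0.978900))/(1+3/80) = 973/1000 ≈ 0.973000
step 4 [2y] swap r/2=1/66: DF=(1 − 1/66·(0.994400+0.978900+0.973000))/(1+1/66) = 9411/10000 ≈ 0.941100

1 1/2 1243/1250
2 1 9789/10000
3 3/2 973/1000
4 2 9411/10000
f(0.5y,1.5y) = ((1243/1250)/(973/1000) − 1)/(1) = 107/4865 ≈ 2.1994%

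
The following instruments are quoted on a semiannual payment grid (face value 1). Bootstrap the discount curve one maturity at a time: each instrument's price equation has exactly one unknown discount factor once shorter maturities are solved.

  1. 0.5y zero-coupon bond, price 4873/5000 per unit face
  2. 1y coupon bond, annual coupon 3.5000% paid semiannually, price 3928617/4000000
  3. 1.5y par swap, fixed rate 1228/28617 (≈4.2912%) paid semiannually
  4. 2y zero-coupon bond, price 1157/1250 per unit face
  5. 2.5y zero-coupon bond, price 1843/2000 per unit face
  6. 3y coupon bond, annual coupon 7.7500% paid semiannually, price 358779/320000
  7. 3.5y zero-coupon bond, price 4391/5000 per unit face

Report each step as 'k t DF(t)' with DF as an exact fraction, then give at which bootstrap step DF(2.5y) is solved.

1 1/2 4873/5000
2 1 1897/2000
3 3/2 4693/5000
4 2 1157/1250
5 5/2 1843/2000
6 3 9037/10000
7 7/2 4391/5000
DF(2.5y) is solved at step 5

step 1 [0.5y] zero: DF = P = 4873/5000 ≈ 0.974600
step 2 [1y] bond c/2=7/400: DF=(3928617/4000000 − 7/400·(0.974600))/(1+7/400) = 1897/2000 ≈ 0.948500
step 3 [1.5y] swap r/2=614/28617: DF=(1 − 614/28617·(0.974600+0.948500))/(1+614/28617) = 4693/5000 ≈ 0.938600
step 4 [2y] zero: DF = P = 1157/1250 ≈ 0.925600
step 5 [2.5y] zero: DF = P = 1843/2000 ≈ 0.921500
step 6 [3y] bond c/2=31/800: DF=(358779/320000 − 31/800·(0.974600+0.948500+0.938600+0.925600+0.921500))/(1+31/800) = 9037/10000 ≈ 0.903700
step 7 [3.5y] zero: DF = P = 4391/5000 ≈ 0.878200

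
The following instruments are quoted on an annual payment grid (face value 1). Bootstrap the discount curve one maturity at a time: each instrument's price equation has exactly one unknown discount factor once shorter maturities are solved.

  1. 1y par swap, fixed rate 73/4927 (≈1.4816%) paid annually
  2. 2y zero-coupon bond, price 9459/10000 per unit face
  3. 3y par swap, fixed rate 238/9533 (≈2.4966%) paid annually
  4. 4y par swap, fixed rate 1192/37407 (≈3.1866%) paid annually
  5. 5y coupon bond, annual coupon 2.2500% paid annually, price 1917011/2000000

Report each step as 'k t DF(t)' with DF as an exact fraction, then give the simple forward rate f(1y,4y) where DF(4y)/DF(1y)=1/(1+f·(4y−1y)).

step 1 [1y] swap r/1=73/4927: DF=(1 − 73/4927·(0))/(1+73/4927) = 4927/5000 ≈ 0.985400
step 2 [2y] zero: DF = P = 9459/10000 ≈ 0.945900
step 3 [3y] swap r/1=238/9533: DF=(1 − 238/9533·(0.985400+0.945900))/(1+238/9533) = 4643/5000 ≈ 0.928600
step 4 [4y] swap r/1=1192/37407: DF=(1 − 1192/37407·(0.985400+0.945900+0.928600))/(1+1192/37407) = 1101/1250 ≈ 0.880800
step 5 [5y] bond c/1=9/400: DF=(1917011/2000000 − 9/400·(0.985400+0.945900+0.928600+0.880800))/(1+9/400) = 8551/10000 ≈ 0.855100

1 1 4927/5000
2 2 9459/10000
3 3 4643/5000
4 4 1101/1250
5 5 8551/10000
f(1y,4y) = ((4927/5000)/(1101/1250) − 1)/(3) = 523/13212 ≈ 3.9585%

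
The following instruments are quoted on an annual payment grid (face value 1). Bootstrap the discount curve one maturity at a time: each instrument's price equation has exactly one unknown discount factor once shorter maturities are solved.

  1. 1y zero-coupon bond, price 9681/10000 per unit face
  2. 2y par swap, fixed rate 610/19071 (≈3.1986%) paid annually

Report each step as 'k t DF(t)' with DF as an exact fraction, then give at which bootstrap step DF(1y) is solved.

1 1 9681/10000
2 2 939/1000
DF(1y) is solved at step 1

step 1 [1y] zero: DF = P = 9681/10000 ≈ 0.968100
step 2 [2y] swap r/1=610/19071: DF=(1 − 610/19071·(0.968100))/(1+610/19071) = 939/1000 ≈ 0.939000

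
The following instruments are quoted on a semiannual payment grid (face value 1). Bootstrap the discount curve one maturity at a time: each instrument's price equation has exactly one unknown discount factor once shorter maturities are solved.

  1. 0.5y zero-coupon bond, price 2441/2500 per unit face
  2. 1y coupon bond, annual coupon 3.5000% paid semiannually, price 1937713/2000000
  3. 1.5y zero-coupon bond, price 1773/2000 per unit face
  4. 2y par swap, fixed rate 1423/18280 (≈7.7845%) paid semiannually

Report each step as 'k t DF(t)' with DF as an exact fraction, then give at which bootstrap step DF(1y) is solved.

1 1/2 2441/2500
2 1 4677/5000
3 3/2 1773/2000
4 2 8577/10000
DF(1y) is solved at step 2

step 1 [0.5y] zero: DF = P = 2441/2500 ≈ 0.976400
step 2 [1y] bond c/2=7/400: DF=(1937713/2000000 − 7/400·(0.976400))/(1+7/400) = 4677/5000 ≈ 0.935400
step 3 [1.5y] zero: DF = P = 1773/2000 ≈ 0.886500
step 4 [2y] swap r/2=1423/36560: DF=(1 − 1423/36560·(0.976400+0.935400+0.886500))/(1+1423/36560) = 8577/10000 ≈ 0.857700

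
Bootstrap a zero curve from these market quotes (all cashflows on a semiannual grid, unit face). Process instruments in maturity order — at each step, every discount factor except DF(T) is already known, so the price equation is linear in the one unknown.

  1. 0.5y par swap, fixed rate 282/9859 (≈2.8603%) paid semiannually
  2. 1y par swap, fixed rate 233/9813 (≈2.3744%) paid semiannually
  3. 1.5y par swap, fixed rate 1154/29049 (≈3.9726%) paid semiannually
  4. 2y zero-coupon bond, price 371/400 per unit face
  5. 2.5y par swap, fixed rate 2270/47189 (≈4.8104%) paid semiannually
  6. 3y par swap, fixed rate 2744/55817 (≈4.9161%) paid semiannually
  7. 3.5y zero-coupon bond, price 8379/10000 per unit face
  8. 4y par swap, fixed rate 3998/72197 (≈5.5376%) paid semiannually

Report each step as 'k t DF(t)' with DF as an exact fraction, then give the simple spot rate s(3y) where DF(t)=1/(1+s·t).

step 1 [0.5y] swap r/2=141/9859: DF=(1 − 141/9859·(0))/(1+141/9859) = 9859/10000 ≈ 0.985900
step 2 [1y] swap r/2=233/19626: DF=(1 − 233/19626·(0.985900))/(1+233/19626) = 9767/10000 ≈ 0.976700
step 3 [1.5y] swap r/2=577/29049: DF=(1 − 577/29049·(0.985900+0.976700))/(1+577/29049) = 9423/10000 ≈ 0.942300
step 4 [2y] zero: DF = P = 371/400 ≈ 0.927500
step 5 [2.5y] swap r/2=1135/47189: DF=(1 − 1135/47189·(0.985900+0.976700+0.942300+0.927500))/(1+1135/47189) = 1773/2000 ≈ 0.886500
step 6 [3y] swap r/2=1372/55817: DF=(1 − 1372/55817·(0.985900+0.976700+0.942300+0.927500+0.886500))/(1+1372/55817) = 2157/2500 ≈ 0.862800
step 7 [3.5y] zero: DF = P = 8379/10000 ≈ 0.837900
step 8 [4y] swap r/2=1999/72197: DF=(1 − 1999/72197·(0.985900+0.976700+0.942300+0.927500+0.886500+0.862800+0.837900))/(1+1999/72197) = 8001/10000 ≈ 0.800100

1 1/2 9859/10000
2 1 9767/10000
3 3/2 9423/10000
4 2 371/400
5 5/2 1773/2000
6 3 2157/2500
7 7/2 8379/10000
8 4 8001/10000
s(3y) = (1/(2157/2500) − 1)/(3) = 343/6471 ≈ 5.3006%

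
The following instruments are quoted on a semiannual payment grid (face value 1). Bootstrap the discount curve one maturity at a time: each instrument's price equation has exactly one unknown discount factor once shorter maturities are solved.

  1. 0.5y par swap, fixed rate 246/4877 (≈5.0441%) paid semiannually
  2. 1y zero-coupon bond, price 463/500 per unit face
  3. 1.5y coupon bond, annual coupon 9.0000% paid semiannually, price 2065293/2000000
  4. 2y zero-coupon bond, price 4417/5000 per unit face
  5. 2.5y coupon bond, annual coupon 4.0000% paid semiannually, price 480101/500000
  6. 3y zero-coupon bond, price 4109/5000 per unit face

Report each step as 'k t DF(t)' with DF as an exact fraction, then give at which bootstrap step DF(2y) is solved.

step 1 [0.5y] swap r/2=123/4877: DF=(1 − 123/4877·(0))/(1+123/4877) = 4877/5000 ≈ 0.975400
step 2 [1y] zero: DF = P = 463/500 ≈ 0.926000
step 3 [1.5y] bond c/2=9/200: DF=(2065293/2000000 − 9/200·(0.975400+0.926000))/(1+9/200) = 9063/10000 ≈ 0.906300
step 4 [2y] zero: DF = P = 4417/5000 ≈ 0.883400
step 5 [2.5y] bond c/2=1/50: DF=(480101/500000 − 1/50·(0.975400+0.926000+0.906300+0.883400))/(1+1/50) = 869/1000 ≈ 0.869000
step 6 [3y] zero: DF = P = 4109/5000 ≈ 0.821800

1 1/2 4877/5000
2 1 463/500
3 3/2 9063/10000
4 2 4417/5000
5 5/2 869/1000
6 3 4109/5000
DF(2y) is solved at step 4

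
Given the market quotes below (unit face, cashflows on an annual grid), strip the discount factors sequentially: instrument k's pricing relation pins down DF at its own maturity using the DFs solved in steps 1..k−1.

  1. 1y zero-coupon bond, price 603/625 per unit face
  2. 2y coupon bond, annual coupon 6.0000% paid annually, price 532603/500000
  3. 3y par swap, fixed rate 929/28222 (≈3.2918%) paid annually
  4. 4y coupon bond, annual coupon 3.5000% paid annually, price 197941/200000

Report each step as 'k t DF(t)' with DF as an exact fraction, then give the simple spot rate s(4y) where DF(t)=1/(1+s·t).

1 1 603/625
2 2 9503/10000
3 3 9071/10000
4 4 538/625
s(4y) = (1/(538/625) − 1)/(4) = 87/2152 ≈ 4.0428%

step 1 [1y] zero: DF = P = 603/625 ≈ 0.964800
step 2 [2y] bond c/1=3/50: DF=(532603/500000 − 3/50·(0.964800))/(1+3/50) = 9503/10000 ≈ 0.950300
step 3 [3y] swap r/1=929/28222: DF=(1 − 929/28222·(0.964800+0.950300))/(1+929/28222) = 9071/10000 ≈ 0.907100
step 4 [4y] bond c/1=7/200: DF=(197941/200000 − 7/200·(0.964800+0.950300+0.907100))/(1+7/200) = 538/625 ≈ 0.860800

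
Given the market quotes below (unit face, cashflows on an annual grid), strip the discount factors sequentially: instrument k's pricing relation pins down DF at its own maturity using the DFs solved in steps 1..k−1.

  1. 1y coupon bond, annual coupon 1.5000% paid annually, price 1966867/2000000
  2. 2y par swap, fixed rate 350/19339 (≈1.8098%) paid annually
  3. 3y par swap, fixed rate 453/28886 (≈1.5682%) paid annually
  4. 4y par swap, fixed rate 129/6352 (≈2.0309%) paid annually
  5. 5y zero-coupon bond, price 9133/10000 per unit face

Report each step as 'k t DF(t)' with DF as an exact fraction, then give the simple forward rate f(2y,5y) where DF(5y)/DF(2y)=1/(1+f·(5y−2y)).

step 1 [1y] bond c/1=3/200: DF=(1966867/2000000 − 3/200·(0))/(1+3/200) = 9689/10000 ≈ 0.968900
step 2 [2y] swap r/1=350/19339: DF=(1 − 350/19339·(0.968900))/(1+350/19339) = 193/200 ≈ 0.965000
step 3 [3y] swap r/1=453/28886: DF=(1 − 453/28886·(0.968900+0.965000))/(1+453/28886) = 9547/10000 ≈ 0.954700
step 4 [4y] swap r/1=129/6352: DF=(1 − 129/6352·(0.968900+0.965000+0.954700))/(1+129/6352) = 4613/5000 ≈ 0.922600
step 5 [5y] zero: DF = P = 9133/10000 ≈ 0.913300

1 1 9689/10000
2 2 193/200
3 3 9547/10000
4 4 4613/5000
5 5 9133/10000
f(2y,5y) = ((193/200)/(9133/10000) − 1)/(3) = 517/27399 ≈ 1.8869%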